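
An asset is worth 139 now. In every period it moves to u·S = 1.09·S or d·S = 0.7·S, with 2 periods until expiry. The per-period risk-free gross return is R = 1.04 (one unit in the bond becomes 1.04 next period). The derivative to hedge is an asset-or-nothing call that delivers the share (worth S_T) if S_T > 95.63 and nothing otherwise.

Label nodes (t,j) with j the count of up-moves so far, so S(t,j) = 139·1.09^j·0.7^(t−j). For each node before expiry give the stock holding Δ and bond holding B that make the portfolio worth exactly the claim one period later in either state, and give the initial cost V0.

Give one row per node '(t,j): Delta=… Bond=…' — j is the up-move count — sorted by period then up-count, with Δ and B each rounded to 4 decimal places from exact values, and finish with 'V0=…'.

(0,0): Delta=1.1549 Bond=-22.5638
(1,0): Delta=2.7949 Bond=-183.0372
(1,1): Delta=1.0000 Bond=0.0000
V0=137.9650

The replicating-portfolio and risk-neutral prices coincide; use p* = (1.04−0.7)/(1.09−0.7) = 0.8718 for the latter.
Payoff layer (t=2): V(2,0)=0.0000, V(2,1)=106.0570, V(2,2)=165.1459
(1,0): S=97.3000. Δ = (V_up−V_dn)/(S_up−S_dn) = (106.0570−0.0000)/(106.0570−68.1100) = 2.7949. V = [p*·106.0570 + (1−p*)·0.0000]/1.04 = 88.9038. B = V − Δ·S = -183.0372.
(1,1): S=151.5100. Δ = (V_up−V_dn)/(S_up−S_dn) = (165.1459−106.0570)/(165.1459−106.0570) = 1.0000. V = [p*·165.1459 + (1−p*)·106.0570]/1.04 = 151.5100. B = V − Δ·S = 0.0000.
(0,0): S=139.0000. Δ = (V_up−V_dn)/(S_up−S_dn) = (151.5100−88.9038)/(151.5100−97.3000) = 1.1549. V = [p*·151.5100 + (1−p*)·88.9038]/1.04 = 137.9650. B = V − Δ·S = -22.5638.
Check: Δ(0,0)·S0 + B(0,0) = 137.9650 = V0.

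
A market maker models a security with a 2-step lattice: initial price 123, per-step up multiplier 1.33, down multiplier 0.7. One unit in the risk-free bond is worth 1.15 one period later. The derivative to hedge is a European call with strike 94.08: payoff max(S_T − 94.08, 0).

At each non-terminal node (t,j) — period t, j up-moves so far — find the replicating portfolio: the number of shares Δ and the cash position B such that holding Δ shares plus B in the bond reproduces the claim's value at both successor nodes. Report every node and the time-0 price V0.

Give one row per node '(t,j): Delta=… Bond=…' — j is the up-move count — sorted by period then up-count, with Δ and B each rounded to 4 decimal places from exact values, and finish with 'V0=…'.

Risk-neutral probability p* = (R−d)/(u−d) = (1.15−0.7)/(1.33−0.7) = 0.7143.
Terminal payoffs: V(2,0)=0.0000, V(2,1)=20.4330, V(2,2)=123.4947
  t=1,j=0: stock 86.1000 → up 114.5130 (V=20.4330), down 60.2700 (V=0.0000). Price 12.6913; hedge Δ=0.3767, bond B=-19.7420.
  t=1,j=1: stock 163.5900 → up 217.5747 (V=123.4947), down 114.5130 (V=20.4330). Price 81.7813; hedge Δ=1.0000, bond B=-81.8087.
  t=0,j=0: stock 123.0000 → up 163.5900 (V=81.7813), down 86.1000 (V=12.6913). Price 53.9490; hedge Δ=0.8916, bond B=-55.7177.
Check: Δ(0,0)·S0 + B(0,0) = 53.9490 = V0.

(0,0): Delta=0.8916 Bond=-55.7177
(1,0): Delta=0.3767 Bond=-19.7420
(1,1): Delta=1.0000 Bond=-81.8087
V0=53.9490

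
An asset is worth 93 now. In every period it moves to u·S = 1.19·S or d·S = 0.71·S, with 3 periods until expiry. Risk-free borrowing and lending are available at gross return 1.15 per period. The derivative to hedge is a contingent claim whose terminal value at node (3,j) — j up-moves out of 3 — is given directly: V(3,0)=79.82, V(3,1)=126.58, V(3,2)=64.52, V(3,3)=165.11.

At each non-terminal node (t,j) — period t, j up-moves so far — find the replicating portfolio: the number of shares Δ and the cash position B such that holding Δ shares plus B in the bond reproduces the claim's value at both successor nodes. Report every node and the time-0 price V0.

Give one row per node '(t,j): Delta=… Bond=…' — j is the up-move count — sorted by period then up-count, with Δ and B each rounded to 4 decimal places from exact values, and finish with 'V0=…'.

(0,0): Delta=1.2766 Bond=-24.5730
(1,0): Delta=-1.4539 Bond=152.0354
(1,1): Delta=1.4247 Bond=-44.6494
(2,0): Delta=2.0779 Bond=9.2645
(2,1): Delta=-1.6454 Bond=189.8931
(2,2): Delta=1.5912 Bond=-73.2777
V0=94.1523

Under the risk-neutral measure, an up-move has probability p* = (R−d)/(u−d) = 0.9167 and values discount at R = 1.15.
At expiry t=3: V(3,0)=79.8200, V(3,1)=126.5800, V(3,2)=64.5200, V(3,3)=165.1100
  t=2,j=0: stock 46.8813 → up 55.7887 (V=126.5800), down 33.2857 (V=79.8200). Price 106.6812; hedge Δ=2.0779, bond B=9.2645.
  t=2,j=1: stock 78.5757 → up 93.5051 (V=64.5200), down 55.7887 (V=126.5800). Price 60.6014; hedge Δ=-1.6454, bond B=189.8931.
  t=2,j=2: stock 131.6973 → up 156.7198 (V=165.1100), down 93.5051 (V=64.5200). Price 136.2848; hedge Δ=1.5912, bond B=-73.2777.
  t=1,j=0: stock 66.0300 → up 78.5757 (V=60.6014), down 46.8813 (V=106.6812). Price 56.0360; hedge Δ=-1.4539, bond B=152.0354.
  t=1,j=1: stock 110.6700 → up 131.6973 (V=136.2848), down 78.5757 (V=60.6014). Price 113.0242; hedge Δ=1.4247, bond B=-44.6494.
  t=0,j=0: stock 93.0000 → up 110.6700 (V=113.0242), down 66.0300 (V=56.0360). Price 94.1523; hedge Δ=1.2766, bond B=-24.5730.
Check: Δ(0,0)·S0 + B(0,0) = 94.1523 = V0.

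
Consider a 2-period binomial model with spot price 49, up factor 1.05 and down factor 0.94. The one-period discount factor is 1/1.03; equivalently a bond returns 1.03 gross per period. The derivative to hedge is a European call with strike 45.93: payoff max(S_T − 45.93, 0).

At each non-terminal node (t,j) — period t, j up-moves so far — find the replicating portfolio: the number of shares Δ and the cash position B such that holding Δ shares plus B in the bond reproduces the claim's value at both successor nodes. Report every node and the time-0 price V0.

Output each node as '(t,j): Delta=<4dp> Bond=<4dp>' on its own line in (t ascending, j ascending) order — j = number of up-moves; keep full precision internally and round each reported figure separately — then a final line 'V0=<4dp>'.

Under the risk-neutral measure, an up-move has probability p* = (R−d)/(u−d) = 0.8182 and values discount at R = 1.03.
Payoff layer (t=2): V(2,0)=0.0000, V(2,1)=2.4330, V(2,2)=8.0925
  t=1,j=0: stock 46.0600 → up 48.3630 (V=2.4330), down 43.2964 (V=0.0000). Price 1.9327; hedge Δ=0.4802, bond B=-20.1855.
  t=1,j=1: stock 51.4500 → up 54.0225 (V=8.0925), down 48.3630 (V=2.4330). Price 6.8578; hedge Δ=1.0000, bond B=-44.5922.
  t=0,j=0: stock 49.0000 → up 51.4500 (V=6.8578), down 46.0600 (V=1.9327). Price 5.7886; hedge Δ=0.9137, bond B=-38.9851.
Root portfolio cost Δ·49+B reproduces V0=5.7886.

(0,0): Delta=0.9137 Bond=-38.9851
(1,0): Delta=0.4802 Bond=-20.1855
(1,1): Delta=1.0000 Bond=-44.5922
V0=5.7886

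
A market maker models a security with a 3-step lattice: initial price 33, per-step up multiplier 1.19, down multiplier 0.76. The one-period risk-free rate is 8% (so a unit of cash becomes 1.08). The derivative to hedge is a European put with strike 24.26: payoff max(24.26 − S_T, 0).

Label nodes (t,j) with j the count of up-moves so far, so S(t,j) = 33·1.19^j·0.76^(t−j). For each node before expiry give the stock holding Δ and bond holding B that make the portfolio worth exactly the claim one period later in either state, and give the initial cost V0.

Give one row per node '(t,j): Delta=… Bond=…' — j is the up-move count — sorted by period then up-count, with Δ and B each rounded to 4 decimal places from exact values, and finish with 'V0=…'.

(0,0): Delta=-0.0687 Bond=2.5799
(1,0): Delta=-0.2808 Bond=8.1063
(1,1): Delta=-0.0221 Bond=0.9576
(2,0): Delta=-1.0000 Bond=22.4630
(2,1): Delta=-0.1229 Bond=4.0426
(2,2): Delta=0.0000 Bond=0.0000
V0=0.3129

No-arbitrage ⇒ martingale measure with p* = (R−d)/(u−d) = 0.7442.
Terminal values V(3,·): V(3,0)=9.7738, V(3,1)=1.5776, V(3,2)=0.0000, V(3,3)=0.0000
  t=2,j=0: stock 19.0608 → up 22.6824 (V=1.5776), down 14.4862 (V=9.7738). Price 3.4022; hedge Δ=-1.0000, bond B=22.4630.
  t=2,j=1: stock 29.8452 → up 35.5158 (V=0.0000), down 22.6824 (V=1.5776). Price 0.3737; hedge Δ=-0.1229, bond B=4.0426.
  t=2,j=2: stock 46.7313 → up 55.6102 (V=0.0000), down 35.5158 (V=0.0000). Price 0.0000; hedge Δ=0.0000, bond B=0.0000.
  t=1,j=0: stock 25.0800 → up 29.8452 (V=0.3737), down 19.0608 (V=3.4022). Price 1.0633; hedge Δ=-0.2808, bond B=8.1063.
  t=1,j=1: stock 39.2700 → up 46.7313 (V=0.0000), down 29.8452 (V=0.3737). Price 0.0885; hedge Δ=-0.0221, bond B=0.9576.
  t=0,j=0: stock 33.0000 → up 39.2700 (V=0.0885), down 25.0800 (V=1.0633). Price 0.3129; hedge Δ=-0.0687, bond B=2.5799.
Check: Δ(0,0)·S0 + B(0,0) = 0.3129 = V0.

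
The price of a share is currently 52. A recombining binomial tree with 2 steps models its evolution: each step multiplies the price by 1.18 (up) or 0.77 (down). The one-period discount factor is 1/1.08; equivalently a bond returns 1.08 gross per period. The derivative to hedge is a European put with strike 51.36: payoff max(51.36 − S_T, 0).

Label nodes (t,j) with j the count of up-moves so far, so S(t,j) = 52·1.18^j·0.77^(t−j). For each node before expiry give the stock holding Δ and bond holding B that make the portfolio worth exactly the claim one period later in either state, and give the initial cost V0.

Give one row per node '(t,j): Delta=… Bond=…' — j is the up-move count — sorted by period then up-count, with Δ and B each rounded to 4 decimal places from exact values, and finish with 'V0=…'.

(0,0): Delta=-0.3089 Bond=18.4128
(1,0): Delta=-1.0000 Bond=47.5556
(1,1): Delta=-0.1635 Bond=10.9600
V0=2.3475

No-arbitrage ⇒ martingale measure with p* = (R−d)/(u−d) = 0.7561.
At expiry t=2: V(2,0)=20.5292, V(2,1)=4.1128, V(2,2)=0.0000
  t=1,j=0: stock 40.0400 → up 47.2472 (V=4.1128), down 30.8308 (V=20.5292). Price 7.5156; hedge Δ=-1.0000, bond B=47.5556.
  t=1,j=1: stock 61.3600 → up 72.4048 (V=0.0000), down 47.2472 (V=4.1128). Price 0.9288; hedge Δ=-0.1635, bond B=10.9600.
  t=0,j=0: stock 52.0000 → up 61.3600 (V=0.9288), down 40.0400 (V=7.5156). Price 2.3475; hedge Δ=-0.3089, bond B=18.4128.
Check: Δ(0,0)·S0 + B(0,0) = 2.3475 = V0.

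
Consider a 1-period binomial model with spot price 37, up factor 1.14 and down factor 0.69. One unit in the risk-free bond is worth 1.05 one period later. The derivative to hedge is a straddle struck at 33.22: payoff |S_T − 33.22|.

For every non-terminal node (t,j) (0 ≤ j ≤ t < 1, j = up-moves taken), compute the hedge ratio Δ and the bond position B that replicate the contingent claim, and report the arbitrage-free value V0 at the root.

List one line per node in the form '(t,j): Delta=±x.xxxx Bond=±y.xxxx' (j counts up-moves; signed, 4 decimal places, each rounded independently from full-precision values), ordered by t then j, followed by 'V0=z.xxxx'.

(0,0): Delta=0.0763 Bond=5.4692
V0=8.2914

The replicating-portfolio and risk-neutral prices coincide; use p* = (1.05−0.69)/(1.14−0.69) = 0.8000 for the latter.
Payoff layer (t=1): V(1,0)=7.6900, V(1,1)=8.9600
Node (0,0) S=37.0000: V=(p*·8.9600+(1−p*)·7.6900)/1.05=8.2914; Δ=(8.9600−7.6900)/(42.1800−25.5300)=0.0763; B=V−Δ·S=5.4692
Check: Δ(0,0)·S0 + B(0,0) = 8.2914 = V0.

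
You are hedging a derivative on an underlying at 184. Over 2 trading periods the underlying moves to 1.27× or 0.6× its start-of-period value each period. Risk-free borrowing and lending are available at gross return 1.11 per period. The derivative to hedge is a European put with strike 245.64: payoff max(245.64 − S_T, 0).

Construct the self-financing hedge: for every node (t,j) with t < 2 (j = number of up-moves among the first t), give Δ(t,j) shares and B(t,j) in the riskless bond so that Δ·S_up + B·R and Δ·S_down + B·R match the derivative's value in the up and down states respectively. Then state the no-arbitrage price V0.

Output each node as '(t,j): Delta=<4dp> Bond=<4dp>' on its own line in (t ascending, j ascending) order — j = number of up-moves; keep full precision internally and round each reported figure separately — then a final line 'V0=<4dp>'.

The replicating-portfolio and risk-neutral prices coincide; use p* = (1.11−0.6)/(1.27−0.6) = 0.7612 for the latter.
Terminal values V(2,·): V(2,0)=179.4000, V(2,1)=105.4320, V(2,2)=0.0000
  t=1,j=0: stock 110.4000 → up 140.2080 (V=105.4320), down 66.2400 (V=179.4000). Price 110.8973; hedge Δ=-1.0000, bond B=221.2973.
  t=1,j=1: stock 233.6800 → up 296.7736 (V=0.0000), down 140.2080 (V=105.4320). Price 22.6827; hedge Δ=-0.6734, bond B=180.0439.
  t=0,j=0: stock 184.0000 → up 233.6800 (V=22.6827), down 110.4000 (V=110.8973). Price 39.4134; hedge Δ=-0.7156, bond B=171.0770.
Root portfolio cost Δ·184+B reproduces V0=39.4134.

(0,0): Delta=-0.7156 Bond=171.0770
(1,0): Delta=-1.0000 Bond=221.2973
(1,1): Delta=-0.6734 Bond=180.0439
V0=39.4134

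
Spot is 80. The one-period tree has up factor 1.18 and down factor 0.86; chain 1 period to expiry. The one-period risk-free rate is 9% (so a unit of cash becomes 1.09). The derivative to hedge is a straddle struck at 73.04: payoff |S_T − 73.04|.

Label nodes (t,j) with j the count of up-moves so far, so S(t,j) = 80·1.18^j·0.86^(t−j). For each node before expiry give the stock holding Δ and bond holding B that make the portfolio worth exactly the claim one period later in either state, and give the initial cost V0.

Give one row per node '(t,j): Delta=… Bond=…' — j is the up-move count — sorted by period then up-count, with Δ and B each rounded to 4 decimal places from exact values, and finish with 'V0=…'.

(0,0): Delta=0.6687 Bond=-38.3211
V0=15.1789

Since d<R<u, set p* = (R−d)/(u−d) = 0.7188; price each node as the discounted p*-expectation of its children.
At expiry t=1: V(1,0)=4.2400, V(1,1)=21.3600
Node (0,0) S=80.0000: V=(p*·21.3600+(1−p*)·4.2400)/1.09=15.1789; Δ=(21.3600−4.2400)/(94.4000−68.8000)=0.6687; B=V−Δ·S=-38.3211
Root portfolio cost Δ·80+B reproduces V0=15.1789.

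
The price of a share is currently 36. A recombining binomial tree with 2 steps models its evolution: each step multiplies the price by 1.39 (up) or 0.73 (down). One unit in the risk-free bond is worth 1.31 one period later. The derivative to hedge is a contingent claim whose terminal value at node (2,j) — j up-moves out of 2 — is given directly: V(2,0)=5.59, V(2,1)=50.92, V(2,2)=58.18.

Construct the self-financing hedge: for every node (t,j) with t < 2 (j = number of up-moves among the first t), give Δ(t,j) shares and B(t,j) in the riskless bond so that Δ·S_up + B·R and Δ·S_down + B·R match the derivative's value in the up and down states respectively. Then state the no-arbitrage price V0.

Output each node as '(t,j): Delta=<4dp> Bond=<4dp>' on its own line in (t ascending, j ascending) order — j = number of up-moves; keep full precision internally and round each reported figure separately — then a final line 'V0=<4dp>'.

(0,0): Delta=0.3815 Bond=18.8168
(1,0): Delta=2.6135 Bond=-34.0059
(1,1): Delta=0.2198 Bond=32.7405
V0=32.5509

The replicating-portfolio and risk-neutral prices coincide; use p* = (1.31−0.73)/(1.39−0.73) = 0.8788 for the latter.
Terminal values V(2,·): V(2,0)=5.5900, V(2,1)=50.9200, V(2,2)=58.1800
Node (1,0) S=26.2800: V=(p*·50.9200+(1−p*)·5.5900)/1.31=34.6759; Δ=(50.9200−5.5900)/(36.5292−19.1844)=2.6135; B=V−Δ·S=-34.0059
Node (1,1) S=50.0400: V=(p*·58.1800+(1−p*)·50.9200)/1.31=43.7405; Δ=(58.1800−50.9200)/(69.5556−36.5292)=0.2198; B=V−Δ·S=32.7405
Node (0,0) S=36.0000: V=(p*·43.7405+(1−p*)·34.6759)/1.31=32.5509; Δ=(43.7405−34.6759)/(50.0400−26.2800)=0.3815; B=V−Δ·S=18.8168
Self-financing check: at every node Δ·S+B equals the discounted successor values.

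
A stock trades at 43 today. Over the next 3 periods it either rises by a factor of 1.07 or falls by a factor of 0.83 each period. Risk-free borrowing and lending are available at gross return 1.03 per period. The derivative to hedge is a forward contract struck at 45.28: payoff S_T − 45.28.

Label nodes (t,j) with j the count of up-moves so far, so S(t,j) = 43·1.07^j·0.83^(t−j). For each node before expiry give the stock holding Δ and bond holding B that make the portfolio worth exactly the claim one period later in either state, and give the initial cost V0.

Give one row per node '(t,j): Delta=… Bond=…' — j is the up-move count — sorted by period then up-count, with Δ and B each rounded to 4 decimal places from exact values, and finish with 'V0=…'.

Risk-neutral probability p* = (R−d)/(u−d) = (1.03−0.83)/(1.07−0.83) = 0.8333.
At expiry t=3: V(3,0)=-20.6932, V(3,1)=-13.5837, V(3,2)=-4.4185, V(3,3)=7.3968
Node (2,0) S=29.6227: V=(p*·-13.5837+(1−p*)·-20.6932)/1.03=-14.3385; Δ=(-13.5837−-20.6932)/(31.6963−24.5868)=1.0000; B=V−Δ·S=-43.9612
Node (2,1) S=38.1883: V=(p*·-4.4185+(1−p*)·-13.5837)/1.03=-5.7729; Δ=(-4.4185−-13.5837)/(40.8615−31.6963)=1.0000; B=V−Δ·S=-43.9612
Node (2,2) S=49.2307: V=(p*·7.3968+(1−p*)·-4.4185)/1.03=5.2695; Δ=(7.3968−-4.4185)/(52.6768−40.8615)=1.0000; B=V−Δ·S=-43.9612
Node (1,0) S=35.6900: V=(p*·-5.7729+(1−p*)·-14.3385)/1.03=-6.9907; Δ=(-5.7729−-14.3385)/(38.1883−29.6227)=1.0000; B=V−Δ·S=-42.6807
Node (1,1) S=46.0100: V=(p*·5.2695+(1−p*)·-5.7729)/1.03=3.3293; Δ=(5.2695−-5.7729)/(49.2307−38.1883)=1.0000; B=V−Δ·S=-42.6807
Node (0,0) S=43.0000: V=(p*·3.3293+(1−p*)·-6.9907)/1.03=1.5624; Δ=(3.3293−-6.9907)/(46.0100−35.6900)=1.0000; B=V−Δ·S=-41.4376
Check: Δ(0,0)·S0 + B(0,0) = 1.5624 = V0.

(0,0): Delta=1.0000 Bond=-41.4376
(1,0): Delta=1.0000 Bond=-42.6807
(1,1): Delta=1.0000 Bond=-42.6807
(2,0): Delta=1.0000 Bond=-43.9612
(2,1): Delta=1.0000 Bond=-43.9612
(2,2): Delta=1.0000 Bond=-43.9612
V0=1.5624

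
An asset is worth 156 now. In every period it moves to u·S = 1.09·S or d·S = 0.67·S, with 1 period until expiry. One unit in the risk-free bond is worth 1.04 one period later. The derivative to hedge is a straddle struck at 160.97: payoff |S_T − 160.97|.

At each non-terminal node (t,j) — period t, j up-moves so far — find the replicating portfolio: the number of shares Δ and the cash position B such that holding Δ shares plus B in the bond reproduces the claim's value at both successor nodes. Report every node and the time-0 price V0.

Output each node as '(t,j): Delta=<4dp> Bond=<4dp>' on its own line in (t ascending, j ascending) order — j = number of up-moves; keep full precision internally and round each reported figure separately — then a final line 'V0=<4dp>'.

(0,0): Delta=-0.7231 Bond=126.9542
V0=14.1447

Risk-neutral probability p* = (R−d)/(u−d) = (1.04−0.67)/(1.09−0.67) = 0.8810.
Terminal payoffs: V(1,0)=56.4500, V(1,1)=9.0700
  t=0,j=0: stock 156.0000 → up 170.0400 (V=9.0700), down 104.5200 (V=56.4500). Price 14.1447; hedge Δ=-0.7231, bond B=126.9542.
Root portfolio cost Δ·156+B reproduces V0=14.1447.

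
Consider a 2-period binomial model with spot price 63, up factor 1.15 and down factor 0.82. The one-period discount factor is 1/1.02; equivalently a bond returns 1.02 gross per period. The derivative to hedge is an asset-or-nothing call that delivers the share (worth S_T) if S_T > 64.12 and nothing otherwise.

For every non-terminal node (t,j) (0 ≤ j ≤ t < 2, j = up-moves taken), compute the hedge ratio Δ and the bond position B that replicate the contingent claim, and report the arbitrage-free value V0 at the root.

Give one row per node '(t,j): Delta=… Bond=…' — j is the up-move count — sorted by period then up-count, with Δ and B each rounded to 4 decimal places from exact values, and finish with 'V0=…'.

(0,0): Delta=2.3812 Bond=-120.6013
(1,0): Delta=0.0000 Bond=0.0000
(1,1): Delta=3.4848 Bond=-202.9719
V0=29.4149

Since d<R<u, set p* = (R−d)/(u−d) = 0.6061; price each node as the discounted p*-expectation of its children.
Terminal values V(2,·): V(2,0)=0.0000, V(2,1)=0.0000, V(2,2)=83.3175
Node (1,0) S=51.6600: V=(p*·0.0000+(1−p*)·0.0000)/1.02=0.0000; Δ=(0.0000−0.0000)/(59.4090−42.3612)=0.0000; B=V−Δ·S=0.0000
Node (1,1) S=72.4500: V=(p*·83.3175+(1−p*)·0.0000)/1.02=49.5053; Δ=(83.3175−0.0000)/(83.3175−59.4090)=3.4848; B=V−Δ·S=-202.9719
Node (0,0) S=63.0000: V=(p*·49.5053+(1−p*)·0.0000)/1.02=29.4149; Δ=(49.5053−0.0000)/(72.4500−51.6600)=2.3812; B=V−Δ·S=-120.6013
Self-financing check: at every node Δ·S+B equals the discounted successor values.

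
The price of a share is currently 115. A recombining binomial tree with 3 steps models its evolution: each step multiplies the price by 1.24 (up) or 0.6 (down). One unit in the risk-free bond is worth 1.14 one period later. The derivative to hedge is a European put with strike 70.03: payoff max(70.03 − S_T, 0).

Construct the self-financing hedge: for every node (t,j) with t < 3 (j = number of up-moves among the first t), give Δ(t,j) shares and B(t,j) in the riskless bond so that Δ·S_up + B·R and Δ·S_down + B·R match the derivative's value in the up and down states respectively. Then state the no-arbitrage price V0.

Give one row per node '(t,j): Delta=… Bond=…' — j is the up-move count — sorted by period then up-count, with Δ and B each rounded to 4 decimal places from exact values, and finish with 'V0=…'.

Under the risk-neutral measure, an up-move has probability p* = (R−d)/(u−d) = 0.8437 and values discount at R = 1.14.
Terminal payoffs: V(3,0)=45.1900, V(3,1)=18.6940, V(3,2)=0.0000, V(3,3)=0.0000
(2,0): S=41.4000. Δ = (V_up−V_dn)/(S_up−S_dn) = (18.6940−45.1900)/(51.3360−24.8400) = -1.0000. V = [p*·18.6940 + (1−p*)·45.1900]/1.14 = 20.0298. B = V − Δ·S = 61.4298.
(2,1): S=85.5600. Δ = (V_up−V_dn)/(S_up−S_dn) = (0.0000−18.6940)/(106.0944−51.3360) = -0.3414. V = [p*·0.0000 + (1−p*)·18.6940]/1.14 = 2.5622. B = V − Δ·S = 31.7716.
(2,2): S=176.8240. Δ = (V_up−V_dn)/(S_up−S_dn) = (0.0000−0.0000)/(219.2618−106.0944) = 0.0000. V = [p*·0.0000 + (1−p*)·0.0000]/1.14 = 0.0000. B = V − Δ·S = 0.0000.
(1,0): S=69.0000. Δ = (V_up−V_dn)/(S_up−S_dn) = (2.5622−20.0298)/(85.5600−41.4000) = -0.3956. V = [p*·2.5622 + (1−p*)·20.0298]/1.14 = 4.6417. B = V − Δ·S = 31.9348.
(1,1): S=142.6000. Δ = (V_up−V_dn)/(S_up−S_dn) = (0.0000−2.5622)/(176.8240−85.5600) = -0.0281. V = [p*·0.0000 + (1−p*)·2.5622]/1.14 = 0.3512. B = V − Δ·S = 4.3547.
(0,0): S=115.0000. Δ = (V_up−V_dn)/(S_up−S_dn) = (0.3512−4.6417)/(142.6000−69.0000) = -0.0583. V = [p*·0.3512 + (1−p*)·4.6417]/1.14 = 0.8961. B = V − Δ·S = 7.6001.
Each (Δ,B) replicates both successor values, so the strategy is self-financing and V0 is arbitrage-free.

(0,0): Delta=-0.0583 Bond=7.6001
(1,0): Delta=-0.3956 Bond=31.9348
(1,1): Delta=-0.0281 Bond=4.3547
(2,0): Delta=-1.0000 Bond=61.4298
(2,1): Delta=-0.3414 Bond=31.7716
(2,2): Delta=0.0000 Bond=0.0000
V0=0.8961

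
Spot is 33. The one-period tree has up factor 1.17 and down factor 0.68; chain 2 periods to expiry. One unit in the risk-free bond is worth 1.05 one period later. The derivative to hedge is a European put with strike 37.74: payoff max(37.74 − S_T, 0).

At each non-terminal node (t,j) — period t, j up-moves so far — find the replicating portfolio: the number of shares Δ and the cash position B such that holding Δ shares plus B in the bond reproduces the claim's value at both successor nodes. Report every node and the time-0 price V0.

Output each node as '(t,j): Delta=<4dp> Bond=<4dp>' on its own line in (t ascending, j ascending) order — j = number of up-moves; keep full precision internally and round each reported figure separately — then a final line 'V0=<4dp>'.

Under the risk-neutral measure, an up-move has probability p* = (R−d)/(u−d) = 0.7551 and values discount at R = 1.05.
Terminal values V(2,·): V(2,0)=22.4808, V(2,1)=11.4852, V(2,2)=0.0000
Node (1,0) S=22.4400: V=(p*·11.4852+(1−p*)·22.4808)/1.05=13.5029; Δ=(11.4852−22.4808)/(26.2548−15.2592)=-1.0000; B=V−Δ·S=35.9429
Node (1,1) S=38.6100: V=(p*·0.0000+(1−p*)·11.4852)/1.05=2.6788; Δ=(0.0000−11.4852)/(45.1737−26.2548)=-0.6071; B=V−Δ·S=26.1179
Node (0,0) S=33.0000: V=(p*·2.6788+(1−p*)·13.5029)/1.05=5.0758; Δ=(2.6788−13.5029)/(38.6100−22.4400)=-0.6694; B=V−Δ·S=27.1658
Root portfolio cost Δ·33+B reproduces V0=5.0758.

(0,0): Delta=-0.6694 Bond=27.1658
(1,0): Delta=-1.0000 Bond=35.9429
(1,1): Delta=-0.6071 Bond=26.1179
V0=5.0758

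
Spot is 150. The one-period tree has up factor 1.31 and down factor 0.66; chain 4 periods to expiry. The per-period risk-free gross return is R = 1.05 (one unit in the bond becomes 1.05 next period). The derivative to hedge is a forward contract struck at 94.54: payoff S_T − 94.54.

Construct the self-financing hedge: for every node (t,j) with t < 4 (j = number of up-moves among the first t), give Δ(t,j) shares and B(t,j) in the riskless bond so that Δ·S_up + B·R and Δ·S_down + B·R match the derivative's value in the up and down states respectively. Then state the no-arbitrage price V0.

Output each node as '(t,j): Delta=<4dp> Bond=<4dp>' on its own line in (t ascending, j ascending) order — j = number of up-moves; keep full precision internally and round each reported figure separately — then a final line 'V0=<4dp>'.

(0,0): Delta=1.0000 Bond=-77.7783
(1,0): Delta=1.0000 Bond=-81.6672
(1,1): Delta=1.0000 Bond=-81.6672
(2,0): Delta=1.0000 Bond=-85.7506
(2,1): Delta=1.0000 Bond=-85.7506
(2,2): Delta=1.0000 Bond=-85.7506
(3,0): Delta=1.0000 Bond=-90.0381
(3,1): Delta=1.0000 Bond=-90.0381
(3,2): Delta=1.0000 Bond=-90.0381
(3,3): Delta=1.0000 Bond=-90.0381
V0=72.2217

Since d<R<u, set p* = (R−d)/(u−d) = 0.6000; price each node as the discounted p*-expectation of its children.
At expiry t=4: V(4,0)=-66.0779, V(4,1)=-38.0470, V(4,2)=17.5900, V(4,3)=128.0210, V(4,4)=347.2099
Node (3,0) S=43.1244: V=(p*·-38.0470+(1−p*)·-66.0779)/1.05=-46.9137; Δ=(-38.0470−-66.0779)/(56.4930−28.4621)=1.0000; B=V−Δ·S=-90.0381
Node (3,1) S=85.5954: V=(p*·17.5900+(1−p*)·-38.0470)/1.05=-4.4427; Δ=(17.5900−-38.0470)/(112.1300−56.4930)=1.0000; B=V−Δ·S=-90.0381
Node (3,2) S=169.8939: V=(p*·128.0210+(1−p*)·17.5900)/1.05=79.8558; Δ=(128.0210−17.5900)/(222.5610−112.1300)=1.0000; B=V−Δ·S=-90.0381
Node (3,3) S=337.2137: V=(p*·347.2099+(1−p*)·128.0210)/1.05=247.1756; Δ=(347.2099−128.0210)/(441.7499−222.5610)=1.0000; B=V−Δ·S=-90.0381
Node (2,0) S=65.3400: V=(p*·-4.4427+(1−p*)·-46.9137)/1.05=-20.4106; Δ=(-4.4427−-46.9137)/(85.5954−43.1244)=1.0000; B=V−Δ·S=-85.7506
Node (2,1) S=129.6900: V=(p*·79.8558+(1−p*)·-4.4427)/1.05=43.9394; Δ=(79.8558−-4.4427)/(169.8939−85.5954)=1.0000; B=V−Δ·S=-85.7506
Node (2,2) S=257.4150: V=(p*·247.1756+(1−p*)·79.8558)/1.05=171.6644; Δ=(247.1756−79.8558)/(337.2137−169.8939)=1.0000; B=V−Δ·S=-85.7506
Node (1,0) S=99.0000: V=(p*·43.9394+(1−p*)·-20.4106)/1.05=17.3328; Δ=(43.9394−-20.4106)/(129.6900−65.3400)=1.0000; B=V−Δ·S=-81.6672
Node (1,1) S=196.5000: V=(p*·171.6644+(1−p*)·43.9394)/1.05=114.8328; Δ=(171.6644−43.9394)/(257.4150−129.6900)=1.0000; B=V−Δ·S=-81.6672
Node (0,0) S=150.0000: V=(p*·114.8328+(1−p*)·17.3328)/1.05=72.2217; Δ=(114.8328−17.3328)/(196.5000−99.0000)=1.0000; B=V−Δ·S=-77.7783
Root portfolio cost Δ·150+B reproduces V0=72.2217.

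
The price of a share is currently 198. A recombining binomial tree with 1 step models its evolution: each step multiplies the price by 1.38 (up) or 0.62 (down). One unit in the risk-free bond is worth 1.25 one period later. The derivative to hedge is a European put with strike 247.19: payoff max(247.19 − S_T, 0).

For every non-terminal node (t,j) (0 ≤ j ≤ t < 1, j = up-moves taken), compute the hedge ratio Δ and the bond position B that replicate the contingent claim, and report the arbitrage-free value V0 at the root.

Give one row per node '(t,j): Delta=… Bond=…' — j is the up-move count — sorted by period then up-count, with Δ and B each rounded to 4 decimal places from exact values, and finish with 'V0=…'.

(0,0): Delta=-0.8269 Bond=180.7509
V0=17.0273

Since d<R<u, set p* = (R−d)/(u−d) = 0.8289; price each node as the discounted p*-expectation of its children.
At expiry t=1: V(1,0)=124.4300, V(1,1)=0.0000
(0,0): S=198.0000. Δ = (V_up−V_dn)/(S_up−S_dn) = (0.0000−124.4300)/(273.2400−122.7600) = -0.8269. V = [p*·0.0000 + (1−p*)·124.4300]/1.25 = 17.0273. B = V − Δ·S = 180.7509.
The time-0 hedge costs 17.0273, which is the no-arbitrage price.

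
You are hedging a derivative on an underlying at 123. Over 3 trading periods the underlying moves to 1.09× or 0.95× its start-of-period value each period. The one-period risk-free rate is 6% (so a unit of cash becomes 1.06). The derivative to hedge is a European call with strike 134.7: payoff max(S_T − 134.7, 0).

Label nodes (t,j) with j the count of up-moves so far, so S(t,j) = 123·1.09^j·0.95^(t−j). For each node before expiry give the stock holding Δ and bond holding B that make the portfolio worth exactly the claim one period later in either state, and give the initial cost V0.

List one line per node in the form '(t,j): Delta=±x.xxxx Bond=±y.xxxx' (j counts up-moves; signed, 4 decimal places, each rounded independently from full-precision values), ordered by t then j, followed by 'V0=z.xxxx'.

The replicating-portfolio and risk-neutral prices coincide; use p* = (1.06−0.95)/(1.09−0.95) = 0.7857 for the latter.
Payoff layer (t=3): V(3,0)=0.0000, V(3,1)=0.0000, V(3,2)=4.1295, V(3,3)=24.5886
(2,0): S=111.0075. Δ = (V_up−V_dn)/(S_up−S_dn) = (0.0000−0.0000)/(120.9982−105.4571) = 0.0000. V = [p*·0.0000 + (1−p*)·0.0000]/1.06 = 0.0000. B = V − Δ·S = 0.0000.
(2,1): S=127.3665. Δ = (V_up−V_dn)/(S_up−S_dn) = (4.1295−0.0000)/(138.8295−120.9982) = 0.2316. V = [p*·4.1295 + (1−p*)·0.0000]/1.06 = 3.0609. B = V − Δ·S = -26.4354.
(2,2): S=146.1363. Δ = (V_up−V_dn)/(S_up−S_dn) = (24.5886−4.1295)/(159.2886−138.8295) = 1.0000. V = [p*·24.5886 + (1−p*)·4.1295]/1.06 = 19.0608. B = V − Δ·S = -127.0755.
(1,0): S=116.8500. Δ = (V_up−V_dn)/(S_up−S_dn) = (3.0609−0.0000)/(127.3665−111.0075) = 0.1871. V = [p*·3.0609 + (1−p*)·0.0000]/1.06 = 2.2689. B = V − Δ·S = -19.5950.
(1,1): S=134.0700. Δ = (V_up−V_dn)/(S_up−S_dn) = (19.0608−3.0609)/(146.1363−127.3665) = 0.8524. V = [p*·19.0608 + (1−p*)·3.0609]/1.06 = 14.7474. B = V − Δ·S = -99.5375.
(0,0): S=123.0000. Δ = (V_up−V_dn)/(S_up−S_dn) = (14.7474−2.2689)/(134.0700−116.8500) = 0.7247. V = [p*·14.7474 + (1−p*)·2.2689]/1.06 = 11.3901. B = V − Δ·S = -77.7424.
Root portfolio cost Δ·123+B reproduces V0=11.3901.

(0,0): Delta=0.7247 Bond=-77.7424
(1,0): Delta=0.1871 Bond=-19.5950
(1,1): Delta=0.8524 Bond=-99.5375
(2,0): Delta=0.0000 Bond=0.0000
(2,1): Delta=0.2316 Bond=-26.4354
(2,2): Delta=1.0000 Bond=-127.0755
V0=11.3901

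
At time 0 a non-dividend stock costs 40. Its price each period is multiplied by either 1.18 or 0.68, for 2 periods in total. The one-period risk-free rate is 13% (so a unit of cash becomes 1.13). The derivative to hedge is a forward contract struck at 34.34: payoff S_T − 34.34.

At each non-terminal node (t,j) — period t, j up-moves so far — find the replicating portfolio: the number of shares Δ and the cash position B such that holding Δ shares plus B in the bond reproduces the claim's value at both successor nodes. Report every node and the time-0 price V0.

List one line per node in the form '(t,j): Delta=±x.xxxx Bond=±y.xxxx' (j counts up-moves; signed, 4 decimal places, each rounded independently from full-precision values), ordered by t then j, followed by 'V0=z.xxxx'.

Since d<R<u, set p* = (R−d)/(u−d) = 0.9000; price each node as the discounted p*-expectation of its children.
Terminal payoffs: V(2,0)=-15.8440, V(2,1)=-2.2440, V(2,2)=21.3560
(1,0): S=27.2000. Δ = (V_up−V_dn)/(S_up−S_dn) = (-2.2440−-15.8440)/(32.0960−18.4960) = 1.0000. V = [p*·-2.2440 + (1−p*)·-15.8440]/1.13 = -3.1894. B = V − Δ·S = -30.3894.
(1,1): S=47.2000. Δ = (V_up−V_dn)/(S_up−S_dn) = (21.3560−-2.2440)/(55.6960−32.0960) = 1.0000. V = [p*·21.3560 + (1−p*)·-2.2440]/1.13 = 16.8106. B = V − Δ·S = -30.3894.
(0,0): S=40.0000. Δ = (V_up−V_dn)/(S_up−S_dn) = (16.8106−-3.1894)/(47.2000−27.2000) = 1.0000. V = [p*·16.8106 + (1−p*)·-3.1894]/1.13 = 13.1067. B = V − Δ·S = -26.8933.
Each (Δ,B) replicates both successor values, so the strategy is self-financing and V0 is arbitrage-free.

(0,0): Delta=1.0000 Bond=-26.8933
(1,0): Delta=1.0000 Bond=-30.3894
(1,1): Delta=1.0000 Bond=-30.3894
V0=13.1067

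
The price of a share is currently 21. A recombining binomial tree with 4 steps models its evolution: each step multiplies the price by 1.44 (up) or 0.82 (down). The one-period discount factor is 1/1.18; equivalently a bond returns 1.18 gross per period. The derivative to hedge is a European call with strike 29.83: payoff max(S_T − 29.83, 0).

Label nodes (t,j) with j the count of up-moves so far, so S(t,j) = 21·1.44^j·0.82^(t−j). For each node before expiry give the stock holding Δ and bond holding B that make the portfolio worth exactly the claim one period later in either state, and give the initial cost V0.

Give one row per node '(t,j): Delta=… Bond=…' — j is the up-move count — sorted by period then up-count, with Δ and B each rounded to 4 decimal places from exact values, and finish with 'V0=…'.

The replicating-portfolio and risk-neutral prices coincide; use p* = (1.18−0.82)/(1.44−0.82) = 0.5806 for the latter.
Terminal values V(4,·): V(4,0)=0.0000, V(4,1)=0.0000, V(4,2)=0.0000, V(4,3)=21.5886, V(4,4)=60.4662
(3,0): S=11.5787. Δ = (V_up−V_dn)/(S_up−S_dn) = (0.0000−0.0000)/(16.6734−9.4946) = 0.0000. V = [p*·0.0000 + (1−p*)·0.0000]/1.18 = 0.0000. B = V − Δ·S = 0.0000.
(3,1): S=20.3334. Δ = (V_up−V_dn)/(S_up−S_dn) = (0.0000−0.0000)/(29.2801−16.6734) = 0.0000. V = [p*·0.0000 + (1−p*)·0.0000]/1.18 = 0.0000. B = V − Δ·S = 0.0000.
(3,2): S=35.7074. Δ = (V_up−V_dn)/(S_up−S_dn) = (21.5886−0.0000)/(51.4186−29.2801) = 0.9752. V = [p*·21.5886 + (1−p*)·0.0000]/1.18 = 10.6232. B = V − Δ·S = -24.1972.
(3,3): S=62.7057. Δ = (V_up−V_dn)/(S_up−S_dn) = (60.4662−21.5886)/(90.2962−51.4186) = 1.0000. V = [p*·60.4662 + (1−p*)·21.5886]/1.18 = 37.4260. B = V − Δ·S = -25.2797.
(2,0): S=14.1204. Δ = (V_up−V_dn)/(S_up−S_dn) = (0.0000−0.0000)/(20.3334−11.5787) = 0.0000. V = [p*·0.0000 + (1−p*)·0.0000]/1.18 = 0.0000. B = V − Δ·S = 0.0000.
(2,1): S=24.7968. Δ = (V_up−V_dn)/(S_up−S_dn) = (10.6232−0.0000)/(35.7074−20.3334) = 0.6910. V = [p*·10.6232 + (1−p*)·0.0000]/1.18 = 5.2274. B = V − Δ·S = -11.9068.
(2,2): S=43.5456. Δ = (V_up−V_dn)/(S_up−S_dn) = (37.4260−10.6232)/(62.7057−35.7074) = 0.9928. V = [p*·37.4260 + (1−p*)·10.6232]/1.18 = 22.1916. B = V − Δ·S = -21.0388.
(1,0): S=17.2200. Δ = (V_up−V_dn)/(S_up−S_dn) = (5.2274−0.0000)/(24.7968−14.1204) = 0.4896. V = [p*·5.2274 + (1−p*)·0.0000]/1.18 = 2.5722. B = V − Δ·S = -5.8590.
(1,1): S=30.2400. Δ = (V_up−V_dn)/(S_up−S_dn) = (22.1916−5.2274)/(43.5456−24.7968) = 0.9048. V = [p*·22.1916 + (1−p*)·5.2274]/1.18 = 12.7776. B = V − Δ·S = -14.5841.
(0,0): S=21.0000. Δ = (V_up−V_dn)/(S_up−S_dn) = (12.7776−2.5722)/(30.2400−17.2200) = 0.7838. V = [p*·12.7776 + (1−p*)·2.5722]/1.18 = 7.2016. B = V − Δ·S = -9.2586.
Each (Δ,B) replicates both successor values, so the strategy is self-financing and V0 is arbitrage-free.

(0,0): Delta=0.7838 Bond=-9.2586
(1,0): Delta=0.4896 Bond=-5.8590
(1,1): Delta=0.9048 Bond=-14.5841
(2,0): Delta=0.0000 Bond=0.0000
(2,1): Delta=0.6910 Bond=-11.9068
(2,2): Delta=0.9928 Bond=-21.0388
(3,0): Delta=0.0000 Bond=0.0000
(3,1): Delta=0.0000 Bond=0.0000
(3,2): Delta=0.9752 Bond=-24.1972
(3,3): Delta=1.0000 Bond=-25.2797
V0=7.2016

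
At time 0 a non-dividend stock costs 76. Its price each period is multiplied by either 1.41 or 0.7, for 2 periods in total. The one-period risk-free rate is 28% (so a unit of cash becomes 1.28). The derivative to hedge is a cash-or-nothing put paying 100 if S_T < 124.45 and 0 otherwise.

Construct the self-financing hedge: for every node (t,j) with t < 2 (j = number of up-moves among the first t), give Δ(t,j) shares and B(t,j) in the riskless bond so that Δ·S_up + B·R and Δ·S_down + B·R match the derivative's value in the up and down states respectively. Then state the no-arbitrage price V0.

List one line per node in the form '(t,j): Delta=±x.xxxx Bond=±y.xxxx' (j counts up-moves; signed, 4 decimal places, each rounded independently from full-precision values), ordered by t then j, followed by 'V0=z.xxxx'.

(0,0): Delta=-1.1827 Bond=110.1926
(1,0): Delta=0.0000 Bond=78.1250
(1,1): Delta=-1.3143 Bond=155.1496
V0=20.3047

No-arbitrage ⇒ martingale measure with p* = (R−d)/(u−d) = 0.8169.
Payoff layer (t=2): V(2,0)=100.0000, V(2,1)=100.0000, V(2,2)=0.0000
Node (1,0) S=53.2000: V=(p*·100.0000+(1−p*)·100.0000)/1.28=78.1250; Δ=(100.0000−100.0000)/(75.0120−37.2400)=0.0000; B=V−Δ·S=78.1250
Node (1,1) S=107.1600: V=(p*·0.0000+(1−p*)·100.0000)/1.28=14.3046; Δ=(0.0000−100.0000)/(151.0956−75.0120)=-1.3143; B=V−Δ·S=155.1496
Node (0,0) S=76.0000: V=(p*·14.3046+(1−p*)·78.1250)/1.28=20.3047; Δ=(14.3046−78.1250)/(107.1600−53.2000)=-1.1827; B=V−Δ·S=110.1926
Each (Δ,B) replicates both successor values, so the strategy is self-financing and V0 is arbitrage-free.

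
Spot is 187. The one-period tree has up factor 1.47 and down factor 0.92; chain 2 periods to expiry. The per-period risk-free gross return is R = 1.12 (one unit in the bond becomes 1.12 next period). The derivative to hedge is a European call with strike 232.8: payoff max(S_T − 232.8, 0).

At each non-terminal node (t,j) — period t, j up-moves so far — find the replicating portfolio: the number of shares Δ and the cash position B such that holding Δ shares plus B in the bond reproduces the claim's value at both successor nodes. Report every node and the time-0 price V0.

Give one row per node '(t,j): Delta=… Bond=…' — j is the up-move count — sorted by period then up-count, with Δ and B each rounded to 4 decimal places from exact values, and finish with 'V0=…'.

(0,0): Delta=0.5883 Bond=-84.5416
(1,0): Delta=0.2124 Bond=-30.0177
(1,1): Delta=1.0000 Bond=-207.8571
V0=25.4716

Since d<R<u, set p* = (R−d)/(u−d) = 0.3636; price each node as the discounted p*-expectation of its children.
Terminal payoffs: V(2,0)=0.0000, V(2,1)=20.0988, V(2,2)=171.2883
(1,0): S=172.0400. Δ = (V_up−V_dn)/(S_up−S_dn) = (20.0988−0.0000)/(252.8988−158.2768) = 0.2124. V = [p*·20.0988 + (1−p*)·0.0000]/1.12 = 6.5256. B = V − Δ·S = -30.0177.
(1,1): S=274.8900. Δ = (V_up−V_dn)/(S_up−S_dn) = (171.2883−20.0988)/(404.0883−252.8988) = 1.0000. V = [p*·171.2883 + (1−p*)·20.0988]/1.12 = 67.0329. B = V − Δ·S = -207.8571.
(0,0): S=187.0000. Δ = (V_up−V_dn)/(S_up−S_dn) = (67.0329−6.5256)/(274.8900−172.0400) = 0.5883. V = [p*·67.0329 + (1−p*)·6.5256]/1.12 = 25.4716. B = V − Δ·S = -84.5416.
Root portfolio cost Δ·187+B reproduces V0=25.4716.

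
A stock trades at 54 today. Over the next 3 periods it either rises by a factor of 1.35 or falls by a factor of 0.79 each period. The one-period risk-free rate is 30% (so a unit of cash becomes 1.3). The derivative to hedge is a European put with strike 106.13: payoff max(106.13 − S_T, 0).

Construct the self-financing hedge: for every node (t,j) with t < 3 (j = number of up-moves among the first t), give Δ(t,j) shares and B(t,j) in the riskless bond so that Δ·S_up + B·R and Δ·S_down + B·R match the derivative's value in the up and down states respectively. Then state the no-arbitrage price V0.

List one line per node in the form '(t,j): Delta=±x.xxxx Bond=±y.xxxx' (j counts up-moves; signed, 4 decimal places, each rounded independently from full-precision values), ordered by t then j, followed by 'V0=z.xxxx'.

(0,0): Delta=-0.5662 Bond=34.0712
(1,0): Delta=-1.0000 Bond=62.7988
(1,1): Delta=-0.5413 Bond=42.4782
(2,0): Delta=-1.0000 Bond=81.6385
(2,1): Delta=-1.0000 Bond=81.6385
(2,2): Delta=-0.5150 Bond=52.6317
V0=3.4969

Under the risk-neutral measure, an up-move has probability p* = (R−d)/(u−d) = 0.9107 and values discount at R = 1.3.
Terminal payoffs: V(3,0)=79.5059, V(3,1)=60.6331, V(3,2)=28.3821, V(3,3)=0.0000
(2,0): S=33.7014. Δ = (V_up−V_dn)/(S_up−S_dn) = (60.6331−79.5059)/(45.4969−26.6241) = -1.0000. V = [p*·60.6331 + (1−p*)·79.5059]/1.3 = 47.9371. B = V − Δ·S = 81.6385.
(2,1): S=57.5910. Δ = (V_up−V_dn)/(S_up−S_dn) = (28.3821−60.6331)/(77.7479−45.4969) = -1.0000. V = [p*·28.3821 + (1−p*)·60.6331]/1.3 = 24.0475. B = V − Δ·S = 81.6385.
(2,2): S=98.4150. Δ = (V_up−V_dn)/(S_up−S_dn) = (0.0000−28.3821)/(132.8603−77.7479) = -0.5150. V = [p*·0.0000 + (1−p*)·28.3821]/1.3 = 1.9493. B = V − Δ·S = 52.6317.
(1,0): S=42.6600. Δ = (V_up−V_dn)/(S_up−S_dn) = (24.0475−47.9371)/(57.5910−33.7014) = -1.0000. V = [p*·24.0475 + (1−p*)·47.9371]/1.3 = 20.1388. B = V − Δ·S = 62.7988.
(1,1): S=72.9000. Δ = (V_up−V_dn)/(S_up−S_dn) = (1.9493−24.0475)/(98.4150−57.5910) = -0.5413. V = [p*·1.9493 + (1−p*)·24.0475]/1.3 = 3.0172. B = V − Δ·S = 42.4782.
(0,0): S=54.0000. Δ = (V_up−V_dn)/(S_up−S_dn) = (3.0172−20.1388)/(72.9000−42.6600) = -0.5662. V = [p*·3.0172 + (1−p*)·20.1388]/1.3 = 3.4969. B = V − Δ·S = 34.0712.
Root portfolio cost Δ·54+B reproduces V0=3.4969.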